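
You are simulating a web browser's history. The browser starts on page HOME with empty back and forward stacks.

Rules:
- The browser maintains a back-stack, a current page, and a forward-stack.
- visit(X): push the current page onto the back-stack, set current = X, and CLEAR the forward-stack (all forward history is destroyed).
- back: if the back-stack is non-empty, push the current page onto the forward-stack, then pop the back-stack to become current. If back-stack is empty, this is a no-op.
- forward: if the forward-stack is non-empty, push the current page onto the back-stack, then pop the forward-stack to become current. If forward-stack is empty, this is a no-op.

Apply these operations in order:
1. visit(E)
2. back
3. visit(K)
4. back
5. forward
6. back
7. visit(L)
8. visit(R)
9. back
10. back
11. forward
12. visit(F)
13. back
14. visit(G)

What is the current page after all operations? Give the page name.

After 1 (visit(E)): cur=E back=1 fwd=0
After 2 (back): cur=HOME back=0 fwd=1
After 3 (visit(K)): cur=K back=1 fwd=0
After 4 (back): cur=HOME back=0 fwd=1
After 5 (forward): cur=K back=1 fwd=0
After 6 (back): cur=HOME back=0 fwd=1
After 7 (visit(L)): cur=L back=1 fwd=0
After 8 (visit(R)): cur=R back=2 fwd=0
After 9 (back): cur=L back=1 fwd=1
After 10 (back): cur=HOME back=0 fwd=2
After 11 (forward): cur=L back=1 fwd=1
After 12 (visit(F)): cur=F back=2 fwd=0
After 13 (back): cur=L back=1 fwd=1
After 14 (visit(G)): cur=G back=2 fwd=0

Answer: G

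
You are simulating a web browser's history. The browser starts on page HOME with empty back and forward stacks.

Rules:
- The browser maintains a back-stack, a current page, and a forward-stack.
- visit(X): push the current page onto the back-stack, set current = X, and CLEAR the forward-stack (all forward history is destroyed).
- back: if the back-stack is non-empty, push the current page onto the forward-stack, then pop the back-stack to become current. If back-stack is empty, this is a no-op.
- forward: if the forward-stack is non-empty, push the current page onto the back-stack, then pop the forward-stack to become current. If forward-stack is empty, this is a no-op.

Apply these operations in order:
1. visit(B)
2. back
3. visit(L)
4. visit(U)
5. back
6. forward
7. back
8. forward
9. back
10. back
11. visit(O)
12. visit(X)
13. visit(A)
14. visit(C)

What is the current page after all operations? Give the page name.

After 1 (visit(B)): cur=B back=1 fwd=0
After 2 (back): cur=HOME back=0 fwd=1
After 3 (visit(L)): cur=L back=1 fwd=0
After 4 (visit(U)): cur=U back=2 fwd=0
After 5 (back): cur=L back=1 fwd=1
After 6 (forward): cur=U back=2 fwd=0
After 7 (back): cur=L back=1 fwd=1
After 8 (forward): cur=U back=2 fwd=0
After 9 (back): cur=L back=1 fwd=1
After 10 (back): cur=HOME back=0 fwd=2
After 11 (visit(O)): cur=O back=1 fwd=0
After 12 (visit(X)): cur=X back=2 fwd=0
After 13 (visit(A)): cur=A back=3 fwd=0
After 14 (visit(C)): cur=C back=4 fwd=0

Answer: C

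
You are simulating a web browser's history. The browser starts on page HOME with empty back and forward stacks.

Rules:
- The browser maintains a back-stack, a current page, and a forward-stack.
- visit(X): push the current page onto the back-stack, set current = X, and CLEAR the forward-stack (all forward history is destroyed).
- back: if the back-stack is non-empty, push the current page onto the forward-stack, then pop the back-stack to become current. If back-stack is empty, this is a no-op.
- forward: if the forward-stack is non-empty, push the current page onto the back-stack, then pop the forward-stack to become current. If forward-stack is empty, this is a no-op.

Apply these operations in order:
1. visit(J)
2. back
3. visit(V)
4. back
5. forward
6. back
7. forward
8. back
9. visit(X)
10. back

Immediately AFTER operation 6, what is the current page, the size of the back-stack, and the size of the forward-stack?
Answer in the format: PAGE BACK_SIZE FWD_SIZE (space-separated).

After 1 (visit(J)): cur=J back=1 fwd=0
After 2 (back): cur=HOME back=0 fwd=1
After 3 (visit(V)): cur=V back=1 fwd=0
After 4 (back): cur=HOME back=0 fwd=1
After 5 (forward): cur=V back=1 fwd=0
After 6 (back): cur=HOME back=0 fwd=1

HOME 0 1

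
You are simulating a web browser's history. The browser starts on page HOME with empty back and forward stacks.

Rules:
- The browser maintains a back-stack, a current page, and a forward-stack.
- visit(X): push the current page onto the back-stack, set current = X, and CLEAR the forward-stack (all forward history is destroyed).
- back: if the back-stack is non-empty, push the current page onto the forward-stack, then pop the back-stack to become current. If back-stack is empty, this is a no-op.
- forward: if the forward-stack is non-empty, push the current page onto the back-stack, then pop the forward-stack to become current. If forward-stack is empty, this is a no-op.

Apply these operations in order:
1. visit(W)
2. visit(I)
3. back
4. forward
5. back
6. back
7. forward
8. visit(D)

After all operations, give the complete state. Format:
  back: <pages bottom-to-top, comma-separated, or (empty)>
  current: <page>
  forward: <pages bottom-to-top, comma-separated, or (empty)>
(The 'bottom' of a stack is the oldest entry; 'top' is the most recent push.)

Answer: back: HOME,W
current: D
forward: (empty)

Derivation:
After 1 (visit(W)): cur=W back=1 fwd=0
After 2 (visit(I)): cur=I back=2 fwd=0
After 3 (back): cur=W back=1 fwd=1
After 4 (forward): cur=I back=2 fwd=0
After 5 (back): cur=W back=1 fwd=1
After 6 (back): cur=HOME back=0 fwd=2
After 7 (forward): cur=W back=1 fwd=1
After 8 (visit(D)): cur=D back=2 fwd=0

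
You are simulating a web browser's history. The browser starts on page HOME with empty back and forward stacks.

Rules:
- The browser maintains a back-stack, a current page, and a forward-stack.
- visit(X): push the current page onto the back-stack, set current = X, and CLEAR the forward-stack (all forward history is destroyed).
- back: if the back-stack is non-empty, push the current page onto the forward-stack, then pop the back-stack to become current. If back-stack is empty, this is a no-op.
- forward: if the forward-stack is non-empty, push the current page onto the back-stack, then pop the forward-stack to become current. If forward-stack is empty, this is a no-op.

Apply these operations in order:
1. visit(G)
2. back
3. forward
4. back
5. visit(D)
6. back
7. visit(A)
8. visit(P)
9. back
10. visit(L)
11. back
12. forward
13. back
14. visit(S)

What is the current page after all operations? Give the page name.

After 1 (visit(G)): cur=G back=1 fwd=0
After 2 (back): cur=HOME back=0 fwd=1
After 3 (forward): cur=G back=1 fwd=0
After 4 (back): cur=HOME back=0 fwd=1
After 5 (visit(D)): cur=D back=1 fwd=0
After 6 (back): cur=HOME back=0 fwd=1
After 7 (visit(A)): cur=A back=1 fwd=0
After 8 (visit(P)): cur=P back=2 fwd=0
After 9 (back): cur=A back=1 fwd=1
After 10 (visit(L)): cur=L back=2 fwd=0
After 11 (back): cur=A back=1 fwd=1
After 12 (forward): cur=L back=2 fwd=0
After 13 (back): cur=A back=1 fwd=1
After 14 (visit(S)): cur=S back=2 fwd=0

Answer: S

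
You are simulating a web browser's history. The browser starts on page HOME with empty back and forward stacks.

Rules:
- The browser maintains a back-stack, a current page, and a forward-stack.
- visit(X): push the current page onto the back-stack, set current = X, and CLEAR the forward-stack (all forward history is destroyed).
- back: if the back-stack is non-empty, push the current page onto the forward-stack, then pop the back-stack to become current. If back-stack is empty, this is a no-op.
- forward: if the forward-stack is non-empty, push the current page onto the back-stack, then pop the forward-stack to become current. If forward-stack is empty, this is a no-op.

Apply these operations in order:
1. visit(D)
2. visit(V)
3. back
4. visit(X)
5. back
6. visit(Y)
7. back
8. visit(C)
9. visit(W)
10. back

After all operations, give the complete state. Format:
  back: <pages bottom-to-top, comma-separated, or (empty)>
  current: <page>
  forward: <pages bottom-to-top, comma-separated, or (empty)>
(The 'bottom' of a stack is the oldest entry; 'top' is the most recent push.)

After 1 (visit(D)): cur=D back=1 fwd=0
After 2 (visit(V)): cur=V back=2 fwd=0
After 3 (back): cur=D back=1 fwd=1
After 4 (visit(X)): cur=X back=2 fwd=0
After 5 (back): cur=D back=1 fwd=1
After 6 (visit(Y)): cur=Y back=2 fwd=0
After 7 (back): cur=D back=1 fwd=1
After 8 (visit(C)): cur=C back=2 fwd=0
After 9 (visit(W)): cur=W back=3 fwd=0
After 10 (back): cur=C back=2 fwd=1

Answer: back: HOME,D
current: C
forward: W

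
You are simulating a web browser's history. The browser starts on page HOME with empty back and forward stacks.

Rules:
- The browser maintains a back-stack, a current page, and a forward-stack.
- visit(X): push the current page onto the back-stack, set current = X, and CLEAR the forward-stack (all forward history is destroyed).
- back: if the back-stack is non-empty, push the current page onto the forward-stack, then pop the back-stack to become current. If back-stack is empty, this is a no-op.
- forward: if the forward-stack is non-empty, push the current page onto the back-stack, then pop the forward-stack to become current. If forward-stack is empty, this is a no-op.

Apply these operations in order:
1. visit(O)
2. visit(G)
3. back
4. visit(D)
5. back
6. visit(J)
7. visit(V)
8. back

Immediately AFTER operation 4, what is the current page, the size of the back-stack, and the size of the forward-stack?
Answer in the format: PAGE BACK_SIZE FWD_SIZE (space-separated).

After 1 (visit(O)): cur=O back=1 fwd=0
After 2 (visit(G)): cur=G back=2 fwd=0
After 3 (back): cur=O back=1 fwd=1
After 4 (visit(D)): cur=D back=2 fwd=0

D 2 0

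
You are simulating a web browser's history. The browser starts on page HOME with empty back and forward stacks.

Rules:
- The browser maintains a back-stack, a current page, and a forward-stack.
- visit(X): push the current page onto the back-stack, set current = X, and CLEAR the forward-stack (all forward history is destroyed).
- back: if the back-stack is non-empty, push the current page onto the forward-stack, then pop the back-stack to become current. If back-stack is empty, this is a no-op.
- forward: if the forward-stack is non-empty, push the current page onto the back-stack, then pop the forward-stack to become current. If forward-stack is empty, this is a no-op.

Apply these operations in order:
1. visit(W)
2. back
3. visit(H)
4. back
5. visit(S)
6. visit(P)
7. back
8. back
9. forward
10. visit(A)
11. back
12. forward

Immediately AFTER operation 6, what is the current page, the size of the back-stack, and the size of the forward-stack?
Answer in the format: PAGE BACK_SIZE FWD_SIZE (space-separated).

After 1 (visit(W)): cur=W back=1 fwd=0
After 2 (back): cur=HOME back=0 fwd=1
After 3 (visit(H)): cur=H back=1 fwd=0
After 4 (back): cur=HOME back=0 fwd=1
After 5 (visit(S)): cur=S back=1 fwd=0
After 6 (visit(P)): cur=P back=2 fwd=0

P 2 0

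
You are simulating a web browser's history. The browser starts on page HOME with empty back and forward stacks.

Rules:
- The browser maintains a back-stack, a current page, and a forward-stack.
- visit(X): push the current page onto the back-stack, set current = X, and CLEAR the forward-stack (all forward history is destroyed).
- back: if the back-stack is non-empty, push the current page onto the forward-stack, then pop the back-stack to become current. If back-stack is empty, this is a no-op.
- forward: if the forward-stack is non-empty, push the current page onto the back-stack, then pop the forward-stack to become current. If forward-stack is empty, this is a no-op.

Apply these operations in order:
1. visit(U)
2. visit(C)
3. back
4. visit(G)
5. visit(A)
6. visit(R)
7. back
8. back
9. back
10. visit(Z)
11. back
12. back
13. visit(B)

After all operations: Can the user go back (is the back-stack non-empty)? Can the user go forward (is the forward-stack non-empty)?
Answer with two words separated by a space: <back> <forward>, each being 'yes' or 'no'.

Answer: yes no

Derivation:
After 1 (visit(U)): cur=U back=1 fwd=0
After 2 (visit(C)): cur=C back=2 fwd=0
After 3 (back): cur=U back=1 fwd=1
After 4 (visit(G)): cur=G back=2 fwd=0
After 5 (visit(A)): cur=A back=3 fwd=0
After 6 (visit(R)): cur=R back=4 fwd=0
After 7 (back): cur=A back=3 fwd=1
After 8 (back): cur=G back=2 fwd=2
After 9 (back): cur=U back=1 fwd=3
After 10 (visit(Z)): cur=Z back=2 fwd=0
After 11 (back): cur=U back=1 fwd=1
After 12 (back): cur=HOME back=0 fwd=2
After 13 (visit(B)): cur=B back=1 fwd=0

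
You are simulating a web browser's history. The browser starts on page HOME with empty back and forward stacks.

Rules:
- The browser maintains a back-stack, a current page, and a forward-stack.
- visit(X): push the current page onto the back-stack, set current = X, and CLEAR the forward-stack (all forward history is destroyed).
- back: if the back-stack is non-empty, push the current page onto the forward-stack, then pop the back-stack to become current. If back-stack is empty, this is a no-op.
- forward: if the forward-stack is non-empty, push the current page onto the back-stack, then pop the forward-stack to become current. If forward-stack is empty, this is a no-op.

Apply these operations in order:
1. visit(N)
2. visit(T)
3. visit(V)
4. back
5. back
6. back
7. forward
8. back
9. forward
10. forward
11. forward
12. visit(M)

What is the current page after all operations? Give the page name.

Answer: M

Derivation:
After 1 (visit(N)): cur=N back=1 fwd=0
After 2 (visit(T)): cur=T back=2 fwd=0
After 3 (visit(V)): cur=V back=3 fwd=0
After 4 (back): cur=T back=2 fwd=1
After 5 (back): cur=N back=1 fwd=2
After 6 (back): cur=HOME back=0 fwd=3
After 7 (forward): cur=N back=1 fwd=2
After 8 (back): cur=HOME back=0 fwd=3
After 9 (forward): cur=N back=1 fwd=2
After 10 (forward): cur=T back=2 fwd=1
After 11 (forward): cur=V back=3 fwd=0
After 12 (visit(M)): cur=M back=4 fwd=0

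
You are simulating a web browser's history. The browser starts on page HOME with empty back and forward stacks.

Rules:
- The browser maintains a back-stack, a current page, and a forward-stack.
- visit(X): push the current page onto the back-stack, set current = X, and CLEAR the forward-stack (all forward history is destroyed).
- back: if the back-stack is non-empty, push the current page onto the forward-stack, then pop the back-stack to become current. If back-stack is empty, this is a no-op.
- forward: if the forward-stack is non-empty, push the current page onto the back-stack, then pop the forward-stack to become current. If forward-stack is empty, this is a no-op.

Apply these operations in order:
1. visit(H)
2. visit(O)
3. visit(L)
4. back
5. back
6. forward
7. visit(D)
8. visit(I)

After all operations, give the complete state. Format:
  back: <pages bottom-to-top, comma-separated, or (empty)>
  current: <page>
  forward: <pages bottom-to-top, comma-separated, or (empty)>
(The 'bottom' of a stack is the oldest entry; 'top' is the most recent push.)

After 1 (visit(H)): cur=H back=1 fwd=0
After 2 (visit(O)): cur=O back=2 fwd=0
After 3 (visit(L)): cur=L back=3 fwd=0
After 4 (back): cur=O back=2 fwd=1
After 5 (back): cur=H back=1 fwd=2
After 6 (forward): cur=O back=2 fwd=1
After 7 (visit(D)): cur=D back=3 fwd=0
After 8 (visit(I)): cur=I back=4 fwd=0

Answer: back: HOME,H,O,D
current: I
forward: (empty)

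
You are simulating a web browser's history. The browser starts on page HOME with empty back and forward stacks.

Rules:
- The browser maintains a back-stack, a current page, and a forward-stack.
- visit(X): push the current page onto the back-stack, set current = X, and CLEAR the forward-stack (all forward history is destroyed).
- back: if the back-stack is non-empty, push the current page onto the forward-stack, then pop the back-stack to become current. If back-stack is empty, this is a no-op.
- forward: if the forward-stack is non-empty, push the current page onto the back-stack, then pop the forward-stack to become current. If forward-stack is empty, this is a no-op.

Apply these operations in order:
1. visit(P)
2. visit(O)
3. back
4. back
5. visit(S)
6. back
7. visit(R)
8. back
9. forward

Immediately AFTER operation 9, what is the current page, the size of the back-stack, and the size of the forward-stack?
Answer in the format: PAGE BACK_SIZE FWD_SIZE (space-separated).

After 1 (visit(P)): cur=P back=1 fwd=0
After 2 (visit(O)): cur=O back=2 fwd=0
After 3 (back): cur=P back=1 fwd=1
After 4 (back): cur=HOME back=0 fwd=2
After 5 (visit(S)): cur=S back=1 fwd=0
After 6 (back): cur=HOME back=0 fwd=1
After 7 (visit(R)): cur=R back=1 fwd=0
After 8 (back): cur=HOME back=0 fwd=1
After 9 (forward): cur=R back=1 fwd=0

R 1 0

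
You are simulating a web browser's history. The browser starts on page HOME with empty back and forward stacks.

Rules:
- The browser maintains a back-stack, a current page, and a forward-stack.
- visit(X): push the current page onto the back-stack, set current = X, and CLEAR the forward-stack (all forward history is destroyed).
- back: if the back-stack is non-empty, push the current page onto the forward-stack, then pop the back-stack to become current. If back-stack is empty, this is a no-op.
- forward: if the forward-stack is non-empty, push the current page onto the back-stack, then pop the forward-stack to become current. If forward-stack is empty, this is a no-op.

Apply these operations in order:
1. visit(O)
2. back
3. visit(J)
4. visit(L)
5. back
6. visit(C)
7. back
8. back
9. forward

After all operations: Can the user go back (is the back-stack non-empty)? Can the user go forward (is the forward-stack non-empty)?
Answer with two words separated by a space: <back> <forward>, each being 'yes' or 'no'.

Answer: yes yes

Derivation:
After 1 (visit(O)): cur=O back=1 fwd=0
After 2 (back): cur=HOME back=0 fwd=1
After 3 (visit(J)): cur=J back=1 fwd=0
After 4 (visit(L)): cur=L back=2 fwd=0
After 5 (back): cur=J back=1 fwd=1
After 6 (visit(C)): cur=C back=2 fwd=0
After 7 (back): cur=J back=1 fwd=1
After 8 (back): cur=HOME back=0 fwd=2
After 9 (forward): cur=J back=1 fwd=1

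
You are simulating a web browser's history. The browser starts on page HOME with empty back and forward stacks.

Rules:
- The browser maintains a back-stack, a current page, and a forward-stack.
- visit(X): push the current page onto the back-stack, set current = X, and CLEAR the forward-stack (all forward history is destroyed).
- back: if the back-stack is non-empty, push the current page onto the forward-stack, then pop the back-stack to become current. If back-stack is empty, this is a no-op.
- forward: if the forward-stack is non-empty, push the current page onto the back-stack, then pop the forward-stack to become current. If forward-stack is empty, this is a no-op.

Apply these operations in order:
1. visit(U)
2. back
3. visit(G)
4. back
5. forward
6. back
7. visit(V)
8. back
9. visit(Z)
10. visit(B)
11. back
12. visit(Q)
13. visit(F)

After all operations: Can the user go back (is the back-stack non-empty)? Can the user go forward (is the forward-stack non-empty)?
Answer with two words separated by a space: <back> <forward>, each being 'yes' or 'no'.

After 1 (visit(U)): cur=U back=1 fwd=0
After 2 (back): cur=HOME back=0 fwd=1
After 3 (visit(G)): cur=G back=1 fwd=0
After 4 (back): cur=HOME back=0 fwd=1
After 5 (forward): cur=G back=1 fwd=0
After 6 (back): cur=HOME back=0 fwd=1
After 7 (visit(V)): cur=V back=1 fwd=0
After 8 (back): cur=HOME back=0 fwd=1
After 9 (visit(Z)): cur=Z back=1 fwd=0
After 10 (visit(B)): cur=B back=2 fwd=0
After 11 (back): cur=Z back=1 fwd=1
After 12 (visit(Q)): cur=Q back=2 fwd=0
After 13 (visit(F)): cur=F back=3 fwd=0

Answer: yes no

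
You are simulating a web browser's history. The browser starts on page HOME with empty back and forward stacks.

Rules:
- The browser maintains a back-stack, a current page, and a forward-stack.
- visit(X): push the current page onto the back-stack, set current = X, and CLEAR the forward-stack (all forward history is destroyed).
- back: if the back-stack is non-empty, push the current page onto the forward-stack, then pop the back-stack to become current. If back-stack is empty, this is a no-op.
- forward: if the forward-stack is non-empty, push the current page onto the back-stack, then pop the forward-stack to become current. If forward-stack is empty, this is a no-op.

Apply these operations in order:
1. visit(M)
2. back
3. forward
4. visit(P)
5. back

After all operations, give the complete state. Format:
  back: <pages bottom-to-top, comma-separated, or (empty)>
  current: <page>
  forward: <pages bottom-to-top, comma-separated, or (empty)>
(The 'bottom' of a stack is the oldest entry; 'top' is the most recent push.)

Answer: back: HOME
current: M
forward: P

Derivation:
After 1 (visit(M)): cur=M back=1 fwd=0
After 2 (back): cur=HOME back=0 fwd=1
After 3 (forward): cur=M back=1 fwd=0
After 4 (visit(P)): cur=P back=2 fwd=0
After 5 (back): cur=M back=1 fwd=1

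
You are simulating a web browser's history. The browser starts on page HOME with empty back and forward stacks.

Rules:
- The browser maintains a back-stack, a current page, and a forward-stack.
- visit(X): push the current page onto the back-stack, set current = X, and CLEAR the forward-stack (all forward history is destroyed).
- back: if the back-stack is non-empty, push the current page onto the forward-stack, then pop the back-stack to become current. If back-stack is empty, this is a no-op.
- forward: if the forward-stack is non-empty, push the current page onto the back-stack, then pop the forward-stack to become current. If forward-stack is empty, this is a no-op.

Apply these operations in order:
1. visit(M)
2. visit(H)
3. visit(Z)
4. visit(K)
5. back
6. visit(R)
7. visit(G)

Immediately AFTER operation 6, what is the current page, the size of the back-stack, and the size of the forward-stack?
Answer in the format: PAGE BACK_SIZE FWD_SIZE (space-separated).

After 1 (visit(M)): cur=M back=1 fwd=0
After 2 (visit(H)): cur=H back=2 fwd=0
After 3 (visit(Z)): cur=Z back=3 fwd=0
After 4 (visit(K)): cur=K back=4 fwd=0
After 5 (back): cur=Z back=3 fwd=1
After 6 (visit(R)): cur=R back=4 fwd=0

R 4 0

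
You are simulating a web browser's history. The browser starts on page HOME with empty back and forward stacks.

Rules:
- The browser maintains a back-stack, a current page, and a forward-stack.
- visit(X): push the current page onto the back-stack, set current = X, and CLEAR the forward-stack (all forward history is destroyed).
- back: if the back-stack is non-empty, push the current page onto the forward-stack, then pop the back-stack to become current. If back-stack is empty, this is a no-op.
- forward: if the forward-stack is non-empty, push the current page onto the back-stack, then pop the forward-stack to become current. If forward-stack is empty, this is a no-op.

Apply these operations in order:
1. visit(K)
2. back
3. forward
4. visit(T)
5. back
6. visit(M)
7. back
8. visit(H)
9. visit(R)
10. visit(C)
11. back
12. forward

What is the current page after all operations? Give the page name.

After 1 (visit(K)): cur=K back=1 fwd=0
After 2 (back): cur=HOME back=0 fwd=1
After 3 (forward): cur=K back=1 fwd=0
After 4 (visit(T)): cur=T back=2 fwd=0
After 5 (back): cur=K back=1 fwd=1
After 6 (visit(M)): cur=M back=2 fwd=0
After 7 (back): cur=K back=1 fwd=1
After 8 (visit(H)): cur=H back=2 fwd=0
After 9 (visit(R)): cur=R back=3 fwd=0
After 10 (visit(C)): cur=C back=4 fwd=0
After 11 (back): cur=R back=3 fwd=1
After 12 (forward): cur=C back=4 fwd=0

Answer: C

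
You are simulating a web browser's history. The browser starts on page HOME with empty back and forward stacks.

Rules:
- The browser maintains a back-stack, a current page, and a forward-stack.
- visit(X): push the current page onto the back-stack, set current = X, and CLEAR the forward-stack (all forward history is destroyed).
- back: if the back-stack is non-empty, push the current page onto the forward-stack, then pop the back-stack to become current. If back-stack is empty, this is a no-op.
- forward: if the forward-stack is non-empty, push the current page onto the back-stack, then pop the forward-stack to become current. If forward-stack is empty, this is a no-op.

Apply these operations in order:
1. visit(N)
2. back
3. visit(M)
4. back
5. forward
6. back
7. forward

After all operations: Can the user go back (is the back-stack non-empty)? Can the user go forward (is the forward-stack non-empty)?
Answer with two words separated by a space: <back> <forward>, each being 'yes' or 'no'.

Answer: yes no

Derivation:
After 1 (visit(N)): cur=N back=1 fwd=0
After 2 (back): cur=HOME back=0 fwd=1
After 3 (visit(M)): cur=M back=1 fwd=0
After 4 (back): cur=HOME back=0 fwd=1
After 5 (forward): cur=M back=1 fwd=0
After 6 (back): cur=HOME back=0 fwd=1
After 7 (forward): cur=M back=1 fwd=0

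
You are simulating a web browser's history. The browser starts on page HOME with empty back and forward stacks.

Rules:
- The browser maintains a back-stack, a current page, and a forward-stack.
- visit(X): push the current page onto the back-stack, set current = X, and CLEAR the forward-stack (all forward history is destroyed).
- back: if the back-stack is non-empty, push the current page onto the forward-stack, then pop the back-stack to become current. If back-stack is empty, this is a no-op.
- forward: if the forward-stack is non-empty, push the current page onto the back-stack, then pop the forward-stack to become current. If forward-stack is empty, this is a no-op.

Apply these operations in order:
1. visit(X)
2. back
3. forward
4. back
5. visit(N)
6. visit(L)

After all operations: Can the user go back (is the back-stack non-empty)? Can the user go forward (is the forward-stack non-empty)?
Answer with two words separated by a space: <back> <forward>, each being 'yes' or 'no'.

After 1 (visit(X)): cur=X back=1 fwd=0
After 2 (back): cur=HOME back=0 fwd=1
After 3 (forward): cur=X back=1 fwd=0
After 4 (back): cur=HOME back=0 fwd=1
After 5 (visit(N)): cur=N back=1 fwd=0
After 6 (visit(L)): cur=L back=2 fwd=0

Answer: yes no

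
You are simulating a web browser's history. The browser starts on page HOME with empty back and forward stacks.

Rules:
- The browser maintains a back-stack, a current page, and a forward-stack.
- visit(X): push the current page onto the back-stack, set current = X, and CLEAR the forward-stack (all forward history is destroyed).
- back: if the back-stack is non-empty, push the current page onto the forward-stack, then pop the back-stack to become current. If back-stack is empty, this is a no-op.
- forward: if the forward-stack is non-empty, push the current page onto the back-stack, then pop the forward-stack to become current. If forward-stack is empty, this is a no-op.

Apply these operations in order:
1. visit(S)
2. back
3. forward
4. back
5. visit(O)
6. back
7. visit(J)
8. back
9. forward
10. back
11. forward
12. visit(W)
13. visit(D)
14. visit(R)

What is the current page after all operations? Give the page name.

Answer: R

Derivation:
After 1 (visit(S)): cur=S back=1 fwd=0
After 2 (back): cur=HOME back=0 fwd=1
After 3 (forward): cur=S back=1 fwd=0
After 4 (back): cur=HOME back=0 fwd=1
After 5 (visit(O)): cur=O back=1 fwd=0
After 6 (back): cur=HOME back=0 fwd=1
After 7 (visit(J)): cur=J back=1 fwd=0
After 8 (back): cur=HOME back=0 fwd=1
After 9 (forward): cur=J back=1 fwd=0
After 10 (back): cur=HOME back=0 fwd=1
After 11 (forward): cur=J back=1 fwd=0
After 12 (visit(W)): cur=W back=2 fwd=0
After 13 (visit(D)): cur=D back=3 fwd=0
After 14 (visit(R)): cur=R back=4 fwd=0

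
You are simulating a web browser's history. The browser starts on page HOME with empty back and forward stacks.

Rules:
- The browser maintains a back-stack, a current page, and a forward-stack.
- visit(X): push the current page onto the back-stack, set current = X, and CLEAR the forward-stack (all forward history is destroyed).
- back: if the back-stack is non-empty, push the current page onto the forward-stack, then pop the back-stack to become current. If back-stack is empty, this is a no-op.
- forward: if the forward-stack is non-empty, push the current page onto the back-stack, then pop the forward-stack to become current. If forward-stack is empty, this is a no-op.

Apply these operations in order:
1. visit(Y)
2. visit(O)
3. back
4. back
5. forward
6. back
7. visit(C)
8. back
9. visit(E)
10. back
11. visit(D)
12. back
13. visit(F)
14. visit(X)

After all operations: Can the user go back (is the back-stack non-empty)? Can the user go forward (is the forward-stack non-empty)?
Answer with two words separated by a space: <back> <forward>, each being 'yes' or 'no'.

After 1 (visit(Y)): cur=Y back=1 fwd=0
After 2 (visit(O)): cur=O back=2 fwd=0
After 3 (back): cur=Y back=1 fwd=1
After 4 (back): cur=HOME back=0 fwd=2
After 5 (forward): cur=Y back=1 fwd=1
After 6 (back): cur=HOME back=0 fwd=2
After 7 (visit(C)): cur=C back=1 fwd=0
After 8 (back): cur=HOME back=0 fwd=1
After 9 (visit(E)): cur=E back=1 fwd=0
After 10 (back): cur=HOME back=0 fwd=1
After 11 (visit(D)): cur=D back=1 fwd=0
After 12 (back): cur=HOME back=0 fwd=1
After 13 (visit(F)): cur=F back=1 fwd=0
After 14 (visit(X)): cur=X back=2 fwd=0

Answer: yes no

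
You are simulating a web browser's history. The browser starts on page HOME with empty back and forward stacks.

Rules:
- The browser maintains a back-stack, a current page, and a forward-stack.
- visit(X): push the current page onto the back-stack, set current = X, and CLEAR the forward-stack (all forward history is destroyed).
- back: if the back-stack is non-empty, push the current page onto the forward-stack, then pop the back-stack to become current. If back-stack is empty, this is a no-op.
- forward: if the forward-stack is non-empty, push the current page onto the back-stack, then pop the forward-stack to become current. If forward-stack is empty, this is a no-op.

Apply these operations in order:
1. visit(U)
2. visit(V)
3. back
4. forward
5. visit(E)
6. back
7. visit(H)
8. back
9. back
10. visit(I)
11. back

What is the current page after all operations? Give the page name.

Answer: U

Derivation:
After 1 (visit(U)): cur=U back=1 fwd=0
After 2 (visit(V)): cur=V back=2 fwd=0
After 3 (back): cur=U back=1 fwd=1
After 4 (forward): cur=V back=2 fwd=0
After 5 (visit(E)): cur=E back=3 fwd=0
After 6 (back): cur=V back=2 fwd=1
After 7 (visit(H)): cur=H back=3 fwd=0
After 8 (back): cur=V back=2 fwd=1
After 9 (back): cur=U back=1 fwd=2
After 10 (visit(I)): cur=I back=2 fwd=0
After 11 (back): cur=U back=1 fwd=1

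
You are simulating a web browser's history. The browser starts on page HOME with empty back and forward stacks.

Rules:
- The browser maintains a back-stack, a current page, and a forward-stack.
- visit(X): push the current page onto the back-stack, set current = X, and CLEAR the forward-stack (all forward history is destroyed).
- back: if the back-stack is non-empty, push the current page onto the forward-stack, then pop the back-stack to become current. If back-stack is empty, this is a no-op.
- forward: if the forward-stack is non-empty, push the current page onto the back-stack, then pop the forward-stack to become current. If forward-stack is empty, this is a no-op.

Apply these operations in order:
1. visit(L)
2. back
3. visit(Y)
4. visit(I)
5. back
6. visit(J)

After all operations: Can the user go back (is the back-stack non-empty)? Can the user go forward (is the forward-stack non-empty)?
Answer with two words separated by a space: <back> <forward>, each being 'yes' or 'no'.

Answer: yes no

Derivation:
After 1 (visit(L)): cur=L back=1 fwd=0
After 2 (back): cur=HOME back=0 fwd=1
After 3 (visit(Y)): cur=Y back=1 fwd=0
After 4 (visit(I)): cur=I back=2 fwd=0
After 5 (back): cur=Y back=1 fwd=1
After 6 (visit(J)): cur=J back=2 fwd=0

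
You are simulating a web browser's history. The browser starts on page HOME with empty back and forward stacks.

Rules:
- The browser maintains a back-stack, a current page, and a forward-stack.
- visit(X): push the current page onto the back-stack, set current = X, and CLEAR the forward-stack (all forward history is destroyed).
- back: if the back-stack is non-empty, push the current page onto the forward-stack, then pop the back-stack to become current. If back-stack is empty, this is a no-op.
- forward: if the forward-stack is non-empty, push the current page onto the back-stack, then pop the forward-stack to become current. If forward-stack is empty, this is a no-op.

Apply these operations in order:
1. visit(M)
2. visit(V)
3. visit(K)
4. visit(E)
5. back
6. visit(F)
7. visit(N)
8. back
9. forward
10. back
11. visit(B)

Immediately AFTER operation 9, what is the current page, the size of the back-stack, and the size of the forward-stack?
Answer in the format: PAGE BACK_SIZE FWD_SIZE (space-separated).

After 1 (visit(M)): cur=M back=1 fwd=0
After 2 (visit(V)): cur=V back=2 fwd=0
After 3 (visit(K)): cur=K back=3 fwd=0
After 4 (visit(E)): cur=E back=4 fwd=0
After 5 (back): cur=K back=3 fwd=1
After 6 (visit(F)): cur=F back=4 fwd=0
After 7 (visit(N)): cur=N back=5 fwd=0
After 8 (back): cur=F back=4 fwd=1
After 9 (forward): cur=N back=5 fwd=0

N 5 0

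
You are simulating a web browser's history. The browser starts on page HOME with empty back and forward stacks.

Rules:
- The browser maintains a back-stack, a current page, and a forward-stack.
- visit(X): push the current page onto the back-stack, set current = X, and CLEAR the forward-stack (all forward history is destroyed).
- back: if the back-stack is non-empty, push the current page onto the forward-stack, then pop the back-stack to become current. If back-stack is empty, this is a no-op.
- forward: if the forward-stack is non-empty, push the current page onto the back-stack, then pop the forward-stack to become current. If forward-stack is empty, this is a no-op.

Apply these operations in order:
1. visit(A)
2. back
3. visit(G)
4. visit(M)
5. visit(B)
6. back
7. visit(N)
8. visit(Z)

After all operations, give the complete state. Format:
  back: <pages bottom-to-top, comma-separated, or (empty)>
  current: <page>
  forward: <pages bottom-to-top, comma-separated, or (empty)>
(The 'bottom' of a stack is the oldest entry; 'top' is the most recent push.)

After 1 (visit(A)): cur=A back=1 fwd=0
After 2 (back): cur=HOME back=0 fwd=1
After 3 (visit(G)): cur=G back=1 fwd=0
After 4 (visit(M)): cur=M back=2 fwd=0
After 5 (visit(B)): cur=B back=3 fwd=0
After 6 (back): cur=M back=2 fwd=1
After 7 (visit(N)): cur=N back=3 fwd=0
After 8 (visit(Z)): cur=Z back=4 fwd=0

Answer: back: HOME,G,M,N
current: Z
forward: (empty)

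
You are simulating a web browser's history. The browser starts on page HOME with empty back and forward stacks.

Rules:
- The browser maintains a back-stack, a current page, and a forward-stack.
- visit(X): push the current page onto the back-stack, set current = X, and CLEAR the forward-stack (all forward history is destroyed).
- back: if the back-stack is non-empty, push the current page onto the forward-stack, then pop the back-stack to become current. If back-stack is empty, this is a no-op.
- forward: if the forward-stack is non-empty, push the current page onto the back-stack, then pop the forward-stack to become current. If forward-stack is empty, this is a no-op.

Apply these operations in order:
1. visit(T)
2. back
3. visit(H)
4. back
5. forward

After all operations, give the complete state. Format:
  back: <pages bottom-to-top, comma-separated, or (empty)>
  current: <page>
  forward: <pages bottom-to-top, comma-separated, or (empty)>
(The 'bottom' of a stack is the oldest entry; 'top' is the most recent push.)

After 1 (visit(T)): cur=T back=1 fwd=0
After 2 (back): cur=HOME back=0 fwd=1
After 3 (visit(H)): cur=H back=1 fwd=0
After 4 (back): cur=HOME back=0 fwd=1
After 5 (forward): cur=H back=1 fwd=0

Answer: back: HOME
current: H
forward: (empty)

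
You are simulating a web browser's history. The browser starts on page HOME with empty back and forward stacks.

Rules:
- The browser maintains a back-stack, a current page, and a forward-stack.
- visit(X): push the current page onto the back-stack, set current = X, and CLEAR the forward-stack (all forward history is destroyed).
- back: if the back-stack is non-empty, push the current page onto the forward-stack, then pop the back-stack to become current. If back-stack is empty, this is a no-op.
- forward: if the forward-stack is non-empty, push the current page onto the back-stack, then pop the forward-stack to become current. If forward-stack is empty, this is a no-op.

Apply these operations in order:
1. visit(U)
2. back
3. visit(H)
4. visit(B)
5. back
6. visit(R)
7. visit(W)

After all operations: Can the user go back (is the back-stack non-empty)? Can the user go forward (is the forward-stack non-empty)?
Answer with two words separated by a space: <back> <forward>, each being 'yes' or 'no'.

After 1 (visit(U)): cur=U back=1 fwd=0
After 2 (back): cur=HOME back=0 fwd=1
After 3 (visit(H)): cur=H back=1 fwd=0
After 4 (visit(B)): cur=B back=2 fwd=0
After 5 (back): cur=H back=1 fwd=1
After 6 (visit(R)): cur=R back=2 fwd=0
After 7 (visit(W)): cur=W back=3 fwd=0

Answer: yes no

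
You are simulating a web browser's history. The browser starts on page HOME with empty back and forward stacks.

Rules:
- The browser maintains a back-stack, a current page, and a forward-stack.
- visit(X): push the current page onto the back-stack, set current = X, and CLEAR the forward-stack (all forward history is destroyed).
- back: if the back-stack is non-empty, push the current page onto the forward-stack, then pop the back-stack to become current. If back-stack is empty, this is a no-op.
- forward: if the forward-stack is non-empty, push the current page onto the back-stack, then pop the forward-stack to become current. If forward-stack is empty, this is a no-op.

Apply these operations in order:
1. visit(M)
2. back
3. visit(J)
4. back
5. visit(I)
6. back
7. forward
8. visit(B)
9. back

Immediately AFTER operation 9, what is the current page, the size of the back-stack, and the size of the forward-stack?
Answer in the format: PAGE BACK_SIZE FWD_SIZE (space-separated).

After 1 (visit(M)): cur=M back=1 fwd=0
After 2 (back): cur=HOME back=0 fwd=1
After 3 (visit(J)): cur=J back=1 fwd=0
After 4 (back): cur=HOME back=0 fwd=1
After 5 (visit(I)): cur=I back=1 fwd=0
After 6 (back): cur=HOME back=0 fwd=1
After 7 (forward): cur=I back=1 fwd=0
After 8 (visit(B)): cur=B back=2 fwd=0
After 9 (back): cur=I back=1 fwd=1

I 1 1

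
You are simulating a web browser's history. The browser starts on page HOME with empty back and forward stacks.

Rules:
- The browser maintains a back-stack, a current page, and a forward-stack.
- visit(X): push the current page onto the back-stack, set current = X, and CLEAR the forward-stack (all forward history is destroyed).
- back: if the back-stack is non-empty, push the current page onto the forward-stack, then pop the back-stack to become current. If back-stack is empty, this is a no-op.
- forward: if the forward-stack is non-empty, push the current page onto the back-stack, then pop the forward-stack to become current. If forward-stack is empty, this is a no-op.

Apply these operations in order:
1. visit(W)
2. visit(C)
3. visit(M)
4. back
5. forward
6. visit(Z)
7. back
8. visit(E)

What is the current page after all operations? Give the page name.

After 1 (visit(W)): cur=W back=1 fwd=0
After 2 (visit(C)): cur=C back=2 fwd=0
After 3 (visit(M)): cur=M back=3 fwd=0
After 4 (back): cur=C back=2 fwd=1
After 5 (forward): cur=M back=3 fwd=0
After 6 (visit(Z)): cur=Z back=4 fwd=0
After 7 (back): cur=M back=3 fwd=1
After 8 (visit(E)): cur=E back=4 fwd=0

Answer: E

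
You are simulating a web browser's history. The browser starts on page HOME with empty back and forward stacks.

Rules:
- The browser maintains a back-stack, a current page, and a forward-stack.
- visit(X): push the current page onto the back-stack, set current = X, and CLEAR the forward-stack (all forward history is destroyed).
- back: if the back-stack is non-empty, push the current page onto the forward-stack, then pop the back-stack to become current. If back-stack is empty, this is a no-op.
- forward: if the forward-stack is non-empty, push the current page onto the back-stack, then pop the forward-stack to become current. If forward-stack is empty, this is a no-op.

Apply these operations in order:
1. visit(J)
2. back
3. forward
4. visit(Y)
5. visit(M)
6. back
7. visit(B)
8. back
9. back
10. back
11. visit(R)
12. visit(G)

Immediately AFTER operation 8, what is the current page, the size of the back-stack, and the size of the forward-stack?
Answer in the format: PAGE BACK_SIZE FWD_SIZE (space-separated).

After 1 (visit(J)): cur=J back=1 fwd=0
After 2 (back): cur=HOME back=0 fwd=1
After 3 (forward): cur=J back=1 fwd=0
After 4 (visit(Y)): cur=Y back=2 fwd=0
After 5 (visit(M)): cur=M back=3 fwd=0
After 6 (back): cur=Y back=2 fwd=1
After 7 (visit(B)): cur=B back=3 fwd=0
After 8 (back): cur=Y back=2 fwd=1

Y 2 1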